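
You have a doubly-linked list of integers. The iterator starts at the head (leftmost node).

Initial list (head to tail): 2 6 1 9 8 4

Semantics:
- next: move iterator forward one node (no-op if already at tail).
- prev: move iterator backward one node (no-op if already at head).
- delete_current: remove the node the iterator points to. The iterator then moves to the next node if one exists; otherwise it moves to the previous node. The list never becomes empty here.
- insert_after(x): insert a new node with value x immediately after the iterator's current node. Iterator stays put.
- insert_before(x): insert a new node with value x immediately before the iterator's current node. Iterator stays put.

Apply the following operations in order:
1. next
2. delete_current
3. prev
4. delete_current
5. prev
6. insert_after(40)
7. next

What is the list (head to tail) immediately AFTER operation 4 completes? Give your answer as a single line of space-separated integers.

Answer: 1 9 8 4

Derivation:
After 1 (next): list=[2, 6, 1, 9, 8, 4] cursor@6
After 2 (delete_current): list=[2, 1, 9, 8, 4] cursor@1
After 3 (prev): list=[2, 1, 9, 8, 4] cursor@2
After 4 (delete_current): list=[1, 9, 8, 4] cursor@1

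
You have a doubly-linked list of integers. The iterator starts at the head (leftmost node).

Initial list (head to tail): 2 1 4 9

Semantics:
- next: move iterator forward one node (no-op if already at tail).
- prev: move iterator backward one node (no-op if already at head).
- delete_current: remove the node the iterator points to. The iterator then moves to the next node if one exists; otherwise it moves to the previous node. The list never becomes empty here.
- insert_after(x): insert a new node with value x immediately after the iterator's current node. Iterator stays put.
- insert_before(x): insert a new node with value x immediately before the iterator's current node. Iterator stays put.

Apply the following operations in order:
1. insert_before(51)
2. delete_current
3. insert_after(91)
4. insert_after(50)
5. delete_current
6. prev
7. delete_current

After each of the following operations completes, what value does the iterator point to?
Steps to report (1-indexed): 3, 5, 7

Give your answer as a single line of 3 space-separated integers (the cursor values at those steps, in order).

After 1 (insert_before(51)): list=[51, 2, 1, 4, 9] cursor@2
After 2 (delete_current): list=[51, 1, 4, 9] cursor@1
After 3 (insert_after(91)): list=[51, 1, 91, 4, 9] cursor@1
After 4 (insert_after(50)): list=[51, 1, 50, 91, 4, 9] cursor@1
After 5 (delete_current): list=[51, 50, 91, 4, 9] cursor@50
After 6 (prev): list=[51, 50, 91, 4, 9] cursor@51
After 7 (delete_current): list=[50, 91, 4, 9] cursor@50

Answer: 1 50 50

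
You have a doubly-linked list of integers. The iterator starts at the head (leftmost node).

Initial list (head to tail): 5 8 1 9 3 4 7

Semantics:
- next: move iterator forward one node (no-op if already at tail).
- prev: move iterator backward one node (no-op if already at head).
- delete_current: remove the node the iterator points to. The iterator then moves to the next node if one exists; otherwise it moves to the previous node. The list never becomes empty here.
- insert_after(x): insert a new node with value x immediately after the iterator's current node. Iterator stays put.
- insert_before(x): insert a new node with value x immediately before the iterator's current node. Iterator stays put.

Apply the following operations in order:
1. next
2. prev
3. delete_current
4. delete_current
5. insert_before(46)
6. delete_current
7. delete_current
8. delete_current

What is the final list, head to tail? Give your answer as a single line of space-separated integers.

Answer: 46 4 7

Derivation:
After 1 (next): list=[5, 8, 1, 9, 3, 4, 7] cursor@8
After 2 (prev): list=[5, 8, 1, 9, 3, 4, 7] cursor@5
After 3 (delete_current): list=[8, 1, 9, 3, 4, 7] cursor@8
After 4 (delete_current): list=[1, 9, 3, 4, 7] cursor@1
After 5 (insert_before(46)): list=[46, 1, 9, 3, 4, 7] cursor@1
After 6 (delete_current): list=[46, 9, 3, 4, 7] cursor@9
After 7 (delete_current): list=[46, 3, 4, 7] cursor@3
After 8 (delete_current): list=[46, 4, 7] cursor@4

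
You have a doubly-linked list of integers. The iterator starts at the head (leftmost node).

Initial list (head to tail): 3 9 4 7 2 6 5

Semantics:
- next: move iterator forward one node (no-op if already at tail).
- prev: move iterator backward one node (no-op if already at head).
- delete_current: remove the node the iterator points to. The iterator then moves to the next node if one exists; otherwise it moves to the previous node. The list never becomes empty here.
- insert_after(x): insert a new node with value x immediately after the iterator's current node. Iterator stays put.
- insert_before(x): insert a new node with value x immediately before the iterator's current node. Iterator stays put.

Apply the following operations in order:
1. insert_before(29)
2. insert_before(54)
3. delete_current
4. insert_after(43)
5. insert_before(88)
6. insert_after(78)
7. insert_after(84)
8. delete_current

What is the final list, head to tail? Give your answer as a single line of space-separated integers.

After 1 (insert_before(29)): list=[29, 3, 9, 4, 7, 2, 6, 5] cursor@3
After 2 (insert_before(54)): list=[29, 54, 3, 9, 4, 7, 2, 6, 5] cursor@3
After 3 (delete_current): list=[29, 54, 9, 4, 7, 2, 6, 5] cursor@9
After 4 (insert_after(43)): list=[29, 54, 9, 43, 4, 7, 2, 6, 5] cursor@9
After 5 (insert_before(88)): list=[29, 54, 88, 9, 43, 4, 7, 2, 6, 5] cursor@9
After 6 (insert_after(78)): list=[29, 54, 88, 9, 78, 43, 4, 7, 2, 6, 5] cursor@9
After 7 (insert_after(84)): list=[29, 54, 88, 9, 84, 78, 43, 4, 7, 2, 6, 5] cursor@9
After 8 (delete_current): list=[29, 54, 88, 84, 78, 43, 4, 7, 2, 6, 5] cursor@84

Answer: 29 54 88 84 78 43 4 7 2 6 5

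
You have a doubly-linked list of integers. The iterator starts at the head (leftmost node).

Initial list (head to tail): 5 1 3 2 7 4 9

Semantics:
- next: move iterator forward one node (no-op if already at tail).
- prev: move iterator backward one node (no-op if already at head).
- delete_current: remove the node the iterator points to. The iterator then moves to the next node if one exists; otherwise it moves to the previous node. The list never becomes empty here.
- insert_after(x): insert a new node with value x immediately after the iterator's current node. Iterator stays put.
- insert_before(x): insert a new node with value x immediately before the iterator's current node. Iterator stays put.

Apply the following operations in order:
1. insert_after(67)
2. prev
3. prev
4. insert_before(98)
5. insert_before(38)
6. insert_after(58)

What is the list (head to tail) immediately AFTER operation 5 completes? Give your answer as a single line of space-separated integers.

After 1 (insert_after(67)): list=[5, 67, 1, 3, 2, 7, 4, 9] cursor@5
After 2 (prev): list=[5, 67, 1, 3, 2, 7, 4, 9] cursor@5
After 3 (prev): list=[5, 67, 1, 3, 2, 7, 4, 9] cursor@5
After 4 (insert_before(98)): list=[98, 5, 67, 1, 3, 2, 7, 4, 9] cursor@5
After 5 (insert_before(38)): list=[98, 38, 5, 67, 1, 3, 2, 7, 4, 9] cursor@5

Answer: 98 38 5 67 1 3 2 7 4 9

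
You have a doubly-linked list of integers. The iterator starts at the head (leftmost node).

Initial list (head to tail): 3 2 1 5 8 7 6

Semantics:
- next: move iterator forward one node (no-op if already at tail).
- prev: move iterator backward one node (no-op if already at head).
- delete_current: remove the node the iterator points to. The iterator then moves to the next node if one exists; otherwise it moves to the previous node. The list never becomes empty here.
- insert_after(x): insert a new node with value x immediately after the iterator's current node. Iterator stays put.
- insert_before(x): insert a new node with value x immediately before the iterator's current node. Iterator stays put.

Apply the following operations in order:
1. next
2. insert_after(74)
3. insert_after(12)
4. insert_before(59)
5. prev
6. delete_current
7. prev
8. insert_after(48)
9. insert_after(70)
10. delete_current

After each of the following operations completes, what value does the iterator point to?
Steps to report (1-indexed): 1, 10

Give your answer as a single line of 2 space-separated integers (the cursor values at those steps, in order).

Answer: 2 70

Derivation:
After 1 (next): list=[3, 2, 1, 5, 8, 7, 6] cursor@2
After 2 (insert_after(74)): list=[3, 2, 74, 1, 5, 8, 7, 6] cursor@2
After 3 (insert_after(12)): list=[3, 2, 12, 74, 1, 5, 8, 7, 6] cursor@2
After 4 (insert_before(59)): list=[3, 59, 2, 12, 74, 1, 5, 8, 7, 6] cursor@2
After 5 (prev): list=[3, 59, 2, 12, 74, 1, 5, 8, 7, 6] cursor@59
After 6 (delete_current): list=[3, 2, 12, 74, 1, 5, 8, 7, 6] cursor@2
After 7 (prev): list=[3, 2, 12, 74, 1, 5, 8, 7, 6] cursor@3
After 8 (insert_after(48)): list=[3, 48, 2, 12, 74, 1, 5, 8, 7, 6] cursor@3
After 9 (insert_after(70)): list=[3, 70, 48, 2, 12, 74, 1, 5, 8, 7, 6] cursor@3
After 10 (delete_current): list=[70, 48, 2, 12, 74, 1, 5, 8, 7, 6] cursor@70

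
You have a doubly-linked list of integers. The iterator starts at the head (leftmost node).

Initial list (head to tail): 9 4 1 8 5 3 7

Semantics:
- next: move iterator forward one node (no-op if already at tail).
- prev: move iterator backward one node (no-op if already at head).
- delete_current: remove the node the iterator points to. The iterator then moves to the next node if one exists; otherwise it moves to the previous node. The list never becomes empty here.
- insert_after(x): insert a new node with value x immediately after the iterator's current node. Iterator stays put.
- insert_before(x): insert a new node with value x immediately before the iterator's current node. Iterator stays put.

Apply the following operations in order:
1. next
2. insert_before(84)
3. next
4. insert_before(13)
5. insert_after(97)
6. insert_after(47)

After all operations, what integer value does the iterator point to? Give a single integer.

After 1 (next): list=[9, 4, 1, 8, 5, 3, 7] cursor@4
After 2 (insert_before(84)): list=[9, 84, 4, 1, 8, 5, 3, 7] cursor@4
After 3 (next): list=[9, 84, 4, 1, 8, 5, 3, 7] cursor@1
After 4 (insert_before(13)): list=[9, 84, 4, 13, 1, 8, 5, 3, 7] cursor@1
After 5 (insert_after(97)): list=[9, 84, 4, 13, 1, 97, 8, 5, 3, 7] cursor@1
After 6 (insert_after(47)): list=[9, 84, 4, 13, 1, 47, 97, 8, 5, 3, 7] cursor@1

Answer: 1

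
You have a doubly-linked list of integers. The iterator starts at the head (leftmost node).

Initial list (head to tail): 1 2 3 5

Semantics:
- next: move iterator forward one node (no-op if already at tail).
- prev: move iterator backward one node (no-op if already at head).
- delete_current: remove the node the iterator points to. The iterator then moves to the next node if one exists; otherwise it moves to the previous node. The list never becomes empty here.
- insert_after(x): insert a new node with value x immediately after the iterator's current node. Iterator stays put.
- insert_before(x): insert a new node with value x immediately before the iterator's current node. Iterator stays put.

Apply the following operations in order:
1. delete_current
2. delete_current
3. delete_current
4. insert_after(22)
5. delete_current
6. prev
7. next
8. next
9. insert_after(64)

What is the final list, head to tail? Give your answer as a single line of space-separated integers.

Answer: 22 64

Derivation:
After 1 (delete_current): list=[2, 3, 5] cursor@2
After 2 (delete_current): list=[3, 5] cursor@3
After 3 (delete_current): list=[5] cursor@5
After 4 (insert_after(22)): list=[5, 22] cursor@5
After 5 (delete_current): list=[22] cursor@22
After 6 (prev): list=[22] cursor@22
After 7 (next): list=[22] cursor@22
After 8 (next): list=[22] cursor@22
After 9 (insert_after(64)): list=[22, 64] cursor@22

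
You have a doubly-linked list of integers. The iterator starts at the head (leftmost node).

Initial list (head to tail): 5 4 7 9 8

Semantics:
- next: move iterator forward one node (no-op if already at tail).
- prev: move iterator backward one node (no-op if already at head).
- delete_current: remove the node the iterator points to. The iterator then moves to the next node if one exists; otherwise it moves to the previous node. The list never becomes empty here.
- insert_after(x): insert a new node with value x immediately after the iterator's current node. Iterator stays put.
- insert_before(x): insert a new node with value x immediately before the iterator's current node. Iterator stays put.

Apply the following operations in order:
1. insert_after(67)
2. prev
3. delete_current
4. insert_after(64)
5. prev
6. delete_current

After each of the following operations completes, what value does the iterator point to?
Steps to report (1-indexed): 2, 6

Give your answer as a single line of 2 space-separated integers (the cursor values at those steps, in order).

Answer: 5 64

Derivation:
After 1 (insert_after(67)): list=[5, 67, 4, 7, 9, 8] cursor@5
After 2 (prev): list=[5, 67, 4, 7, 9, 8] cursor@5
After 3 (delete_current): list=[67, 4, 7, 9, 8] cursor@67
After 4 (insert_after(64)): list=[67, 64, 4, 7, 9, 8] cursor@67
After 5 (prev): list=[67, 64, 4, 7, 9, 8] cursor@67
After 6 (delete_current): list=[64, 4, 7, 9, 8] cursor@64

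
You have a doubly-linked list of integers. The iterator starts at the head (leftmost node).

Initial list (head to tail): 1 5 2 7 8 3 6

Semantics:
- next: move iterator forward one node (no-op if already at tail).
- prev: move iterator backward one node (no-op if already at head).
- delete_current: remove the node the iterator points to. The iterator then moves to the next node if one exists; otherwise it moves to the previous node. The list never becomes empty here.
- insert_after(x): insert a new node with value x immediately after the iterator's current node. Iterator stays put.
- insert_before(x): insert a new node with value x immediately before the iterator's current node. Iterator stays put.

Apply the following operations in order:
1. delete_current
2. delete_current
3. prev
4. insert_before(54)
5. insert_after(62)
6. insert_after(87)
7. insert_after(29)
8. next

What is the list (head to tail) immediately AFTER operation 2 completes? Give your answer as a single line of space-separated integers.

Answer: 2 7 8 3 6

Derivation:
After 1 (delete_current): list=[5, 2, 7, 8, 3, 6] cursor@5
After 2 (delete_current): list=[2, 7, 8, 3, 6] cursor@2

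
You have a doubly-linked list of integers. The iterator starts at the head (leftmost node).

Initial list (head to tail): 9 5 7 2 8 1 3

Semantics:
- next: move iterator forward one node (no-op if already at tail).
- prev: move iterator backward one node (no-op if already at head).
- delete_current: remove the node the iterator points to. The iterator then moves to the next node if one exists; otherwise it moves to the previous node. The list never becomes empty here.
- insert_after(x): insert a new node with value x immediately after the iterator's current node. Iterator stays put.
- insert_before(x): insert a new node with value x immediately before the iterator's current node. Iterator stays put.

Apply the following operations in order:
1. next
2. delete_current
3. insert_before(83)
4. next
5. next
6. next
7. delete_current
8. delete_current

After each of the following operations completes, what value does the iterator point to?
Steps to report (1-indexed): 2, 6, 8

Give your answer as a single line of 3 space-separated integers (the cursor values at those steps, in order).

Answer: 7 1 8

Derivation:
After 1 (next): list=[9, 5, 7, 2, 8, 1, 3] cursor@5
After 2 (delete_current): list=[9, 7, 2, 8, 1, 3] cursor@7
After 3 (insert_before(83)): list=[9, 83, 7, 2, 8, 1, 3] cursor@7
After 4 (next): list=[9, 83, 7, 2, 8, 1, 3] cursor@2
After 5 (next): list=[9, 83, 7, 2, 8, 1, 3] cursor@8
After 6 (next): list=[9, 83, 7, 2, 8, 1, 3] cursor@1
After 7 (delete_current): list=[9, 83, 7, 2, 8, 3] cursor@3
After 8 (delete_current): list=[9, 83, 7, 2, 8] cursor@8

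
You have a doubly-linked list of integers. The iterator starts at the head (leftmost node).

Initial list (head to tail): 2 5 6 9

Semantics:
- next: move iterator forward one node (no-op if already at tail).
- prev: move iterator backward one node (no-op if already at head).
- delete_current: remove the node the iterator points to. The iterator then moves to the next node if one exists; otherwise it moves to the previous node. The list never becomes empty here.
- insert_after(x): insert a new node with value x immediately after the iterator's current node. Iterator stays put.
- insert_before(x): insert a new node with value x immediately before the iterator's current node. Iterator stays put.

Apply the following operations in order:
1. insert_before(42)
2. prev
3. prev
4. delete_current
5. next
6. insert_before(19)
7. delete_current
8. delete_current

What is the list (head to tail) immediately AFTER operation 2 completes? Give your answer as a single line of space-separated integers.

After 1 (insert_before(42)): list=[42, 2, 5, 6, 9] cursor@2
After 2 (prev): list=[42, 2, 5, 6, 9] cursor@42

Answer: 42 2 5 6 9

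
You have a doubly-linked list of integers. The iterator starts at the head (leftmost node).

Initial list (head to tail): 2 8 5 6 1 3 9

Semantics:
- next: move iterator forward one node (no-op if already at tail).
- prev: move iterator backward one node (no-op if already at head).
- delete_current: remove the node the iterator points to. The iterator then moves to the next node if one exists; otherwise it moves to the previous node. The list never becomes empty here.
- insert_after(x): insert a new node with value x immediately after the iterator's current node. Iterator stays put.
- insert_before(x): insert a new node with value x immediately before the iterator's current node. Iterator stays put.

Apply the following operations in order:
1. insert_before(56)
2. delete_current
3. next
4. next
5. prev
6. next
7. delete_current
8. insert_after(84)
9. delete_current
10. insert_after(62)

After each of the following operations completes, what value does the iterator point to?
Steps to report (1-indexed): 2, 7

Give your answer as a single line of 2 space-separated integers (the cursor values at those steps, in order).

Answer: 8 1

Derivation:
After 1 (insert_before(56)): list=[56, 2, 8, 5, 6, 1, 3, 9] cursor@2
After 2 (delete_current): list=[56, 8, 5, 6, 1, 3, 9] cursor@8
After 3 (next): list=[56, 8, 5, 6, 1, 3, 9] cursor@5
After 4 (next): list=[56, 8, 5, 6, 1, 3, 9] cursor@6
After 5 (prev): list=[56, 8, 5, 6, 1, 3, 9] cursor@5
After 6 (next): list=[56, 8, 5, 6, 1, 3, 9] cursor@6
After 7 (delete_current): list=[56, 8, 5, 1, 3, 9] cursor@1
After 8 (insert_after(84)): list=[56, 8, 5, 1, 84, 3, 9] cursor@1
After 9 (delete_current): list=[56, 8, 5, 84, 3, 9] cursor@84
After 10 (insert_after(62)): list=[56, 8, 5, 84, 62, 3, 9] cursor@84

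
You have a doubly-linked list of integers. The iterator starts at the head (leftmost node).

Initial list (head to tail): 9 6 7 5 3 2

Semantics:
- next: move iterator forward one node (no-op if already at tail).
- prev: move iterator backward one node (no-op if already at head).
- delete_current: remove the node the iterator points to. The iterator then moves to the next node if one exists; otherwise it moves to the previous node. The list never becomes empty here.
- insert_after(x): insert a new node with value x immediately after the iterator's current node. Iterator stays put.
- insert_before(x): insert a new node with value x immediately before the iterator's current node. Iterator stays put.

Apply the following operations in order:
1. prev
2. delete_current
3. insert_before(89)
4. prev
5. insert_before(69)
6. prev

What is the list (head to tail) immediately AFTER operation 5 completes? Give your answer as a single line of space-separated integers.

After 1 (prev): list=[9, 6, 7, 5, 3, 2] cursor@9
After 2 (delete_current): list=[6, 7, 5, 3, 2] cursor@6
After 3 (insert_before(89)): list=[89, 6, 7, 5, 3, 2] cursor@6
After 4 (prev): list=[89, 6, 7, 5, 3, 2] cursor@89
After 5 (insert_before(69)): list=[69, 89, 6, 7, 5, 3, 2] cursor@89

Answer: 69 89 6 7 5 3 2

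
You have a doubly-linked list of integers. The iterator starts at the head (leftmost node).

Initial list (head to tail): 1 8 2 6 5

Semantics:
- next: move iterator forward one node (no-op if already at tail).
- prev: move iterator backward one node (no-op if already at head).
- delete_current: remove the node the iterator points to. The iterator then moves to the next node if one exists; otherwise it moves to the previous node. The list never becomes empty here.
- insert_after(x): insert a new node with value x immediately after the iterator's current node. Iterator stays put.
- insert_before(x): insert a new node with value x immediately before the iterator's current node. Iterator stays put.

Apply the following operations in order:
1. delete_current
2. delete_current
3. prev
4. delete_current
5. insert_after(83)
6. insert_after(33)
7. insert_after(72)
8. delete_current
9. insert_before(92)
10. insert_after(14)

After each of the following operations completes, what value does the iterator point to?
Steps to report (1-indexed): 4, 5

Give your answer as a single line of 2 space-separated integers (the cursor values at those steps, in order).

Answer: 6 6

Derivation:
After 1 (delete_current): list=[8, 2, 6, 5] cursor@8
After 2 (delete_current): list=[2, 6, 5] cursor@2
After 3 (prev): list=[2, 6, 5] cursor@2
After 4 (delete_current): list=[6, 5] cursor@6
After 5 (insert_after(83)): list=[6, 83, 5] cursor@6
After 6 (insert_after(33)): list=[6, 33, 83, 5] cursor@6
After 7 (insert_after(72)): list=[6, 72, 33, 83, 5] cursor@6
After 8 (delete_current): list=[72, 33, 83, 5] cursor@72
After 9 (insert_before(92)): list=[92, 72, 33, 83, 5] cursor@72
After 10 (insert_after(14)): list=[92, 72, 14, 33, 83, 5] cursor@72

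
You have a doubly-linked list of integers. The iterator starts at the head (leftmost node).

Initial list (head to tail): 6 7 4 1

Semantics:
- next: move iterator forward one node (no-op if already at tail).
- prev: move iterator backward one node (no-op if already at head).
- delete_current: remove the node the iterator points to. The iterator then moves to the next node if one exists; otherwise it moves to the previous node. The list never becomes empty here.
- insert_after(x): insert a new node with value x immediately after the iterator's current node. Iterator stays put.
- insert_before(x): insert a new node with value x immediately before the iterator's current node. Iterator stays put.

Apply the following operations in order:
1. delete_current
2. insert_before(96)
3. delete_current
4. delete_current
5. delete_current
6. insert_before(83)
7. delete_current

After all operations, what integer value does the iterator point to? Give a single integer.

Answer: 83

Derivation:
After 1 (delete_current): list=[7, 4, 1] cursor@7
After 2 (insert_before(96)): list=[96, 7, 4, 1] cursor@7
After 3 (delete_current): list=[96, 4, 1] cursor@4
After 4 (delete_current): list=[96, 1] cursor@1
After 5 (delete_current): list=[96] cursor@96
After 6 (insert_before(83)): list=[83, 96] cursor@96
After 7 (delete_current): list=[83] cursor@83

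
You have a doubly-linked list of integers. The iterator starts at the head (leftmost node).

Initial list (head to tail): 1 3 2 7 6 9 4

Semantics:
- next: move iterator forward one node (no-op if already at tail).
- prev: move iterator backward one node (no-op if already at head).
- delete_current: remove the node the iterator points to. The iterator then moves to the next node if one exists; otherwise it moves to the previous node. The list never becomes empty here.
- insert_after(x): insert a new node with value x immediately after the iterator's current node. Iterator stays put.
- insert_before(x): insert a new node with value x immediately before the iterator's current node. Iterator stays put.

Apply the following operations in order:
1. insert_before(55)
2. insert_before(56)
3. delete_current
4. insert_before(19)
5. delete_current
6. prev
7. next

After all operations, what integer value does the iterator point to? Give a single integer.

After 1 (insert_before(55)): list=[55, 1, 3, 2, 7, 6, 9, 4] cursor@1
After 2 (insert_before(56)): list=[55, 56, 1, 3, 2, 7, 6, 9, 4] cursor@1
After 3 (delete_current): list=[55, 56, 3, 2, 7, 6, 9, 4] cursor@3
After 4 (insert_before(19)): list=[55, 56, 19, 3, 2, 7, 6, 9, 4] cursor@3
After 5 (delete_current): list=[55, 56, 19, 2, 7, 6, 9, 4] cursor@2
After 6 (prev): list=[55, 56, 19, 2, 7, 6, 9, 4] cursor@19
After 7 (next): list=[55, 56, 19, 2, 7, 6, 9, 4] cursor@2

Answer: 2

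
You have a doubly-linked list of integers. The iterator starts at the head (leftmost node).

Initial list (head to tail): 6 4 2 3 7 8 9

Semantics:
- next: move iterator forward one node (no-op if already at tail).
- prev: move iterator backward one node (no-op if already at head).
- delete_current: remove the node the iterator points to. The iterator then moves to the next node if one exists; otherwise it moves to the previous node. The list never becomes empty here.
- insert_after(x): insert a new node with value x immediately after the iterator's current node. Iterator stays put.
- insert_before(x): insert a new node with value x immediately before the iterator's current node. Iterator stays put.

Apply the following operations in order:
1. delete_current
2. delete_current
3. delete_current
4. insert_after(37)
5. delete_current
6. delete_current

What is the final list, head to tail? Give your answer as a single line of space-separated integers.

Answer: 7 8 9

Derivation:
After 1 (delete_current): list=[4, 2, 3, 7, 8, 9] cursor@4
After 2 (delete_current): list=[2, 3, 7, 8, 9] cursor@2
After 3 (delete_current): list=[3, 7, 8, 9] cursor@3
After 4 (insert_after(37)): list=[3, 37, 7, 8, 9] cursor@3
After 5 (delete_current): list=[37, 7, 8, 9] cursor@37
After 6 (delete_current): list=[7, 8, 9] cursor@7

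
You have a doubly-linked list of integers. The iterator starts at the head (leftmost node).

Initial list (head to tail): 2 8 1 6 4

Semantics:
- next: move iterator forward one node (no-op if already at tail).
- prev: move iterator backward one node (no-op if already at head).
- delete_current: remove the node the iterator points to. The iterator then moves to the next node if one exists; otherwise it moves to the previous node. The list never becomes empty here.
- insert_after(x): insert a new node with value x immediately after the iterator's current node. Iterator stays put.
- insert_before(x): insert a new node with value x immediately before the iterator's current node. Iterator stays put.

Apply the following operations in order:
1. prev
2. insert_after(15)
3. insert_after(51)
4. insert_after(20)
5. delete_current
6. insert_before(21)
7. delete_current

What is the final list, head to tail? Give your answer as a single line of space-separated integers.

After 1 (prev): list=[2, 8, 1, 6, 4] cursor@2
After 2 (insert_after(15)): list=[2, 15, 8, 1, 6, 4] cursor@2
After 3 (insert_after(51)): list=[2, 51, 15, 8, 1, 6, 4] cursor@2
After 4 (insert_after(20)): list=[2, 20, 51, 15, 8, 1, 6, 4] cursor@2
After 5 (delete_current): list=[20, 51, 15, 8, 1, 6, 4] cursor@20
After 6 (insert_before(21)): list=[21, 20, 51, 15, 8, 1, 6, 4] cursor@20
After 7 (delete_current): list=[21, 51, 15, 8, 1, 6, 4] cursor@51

Answer: 21 51 15 8 1 6 4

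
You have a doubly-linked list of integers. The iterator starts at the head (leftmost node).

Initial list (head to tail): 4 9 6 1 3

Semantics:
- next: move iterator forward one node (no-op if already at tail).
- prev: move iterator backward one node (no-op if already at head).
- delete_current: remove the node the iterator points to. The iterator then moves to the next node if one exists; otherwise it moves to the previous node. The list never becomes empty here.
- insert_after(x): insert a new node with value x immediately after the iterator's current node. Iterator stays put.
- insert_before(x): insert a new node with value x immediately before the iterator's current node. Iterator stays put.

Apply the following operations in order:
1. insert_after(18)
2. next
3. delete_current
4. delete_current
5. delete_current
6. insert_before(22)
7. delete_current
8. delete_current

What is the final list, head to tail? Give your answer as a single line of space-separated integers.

After 1 (insert_after(18)): list=[4, 18, 9, 6, 1, 3] cursor@4
After 2 (next): list=[4, 18, 9, 6, 1, 3] cursor@18
After 3 (delete_current): list=[4, 9, 6, 1, 3] cursor@9
After 4 (delete_current): list=[4, 6, 1, 3] cursor@6
After 5 (delete_current): list=[4, 1, 3] cursor@1
After 6 (insert_before(22)): list=[4, 22, 1, 3] cursor@1
After 7 (delete_current): list=[4, 22, 3] cursor@3
After 8 (delete_current): list=[4, 22] cursor@22

Answer: 4 22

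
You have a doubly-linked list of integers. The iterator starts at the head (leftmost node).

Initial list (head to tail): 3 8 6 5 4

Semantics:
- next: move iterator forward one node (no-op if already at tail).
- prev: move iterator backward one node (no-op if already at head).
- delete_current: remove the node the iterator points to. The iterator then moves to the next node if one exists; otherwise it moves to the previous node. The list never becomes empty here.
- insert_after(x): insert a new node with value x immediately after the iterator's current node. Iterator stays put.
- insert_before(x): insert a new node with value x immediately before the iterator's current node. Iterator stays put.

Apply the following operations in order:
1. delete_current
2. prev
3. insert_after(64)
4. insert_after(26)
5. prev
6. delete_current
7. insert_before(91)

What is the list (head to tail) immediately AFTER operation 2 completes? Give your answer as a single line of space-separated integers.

After 1 (delete_current): list=[8, 6, 5, 4] cursor@8
After 2 (prev): list=[8, 6, 5, 4] cursor@8

Answer: 8 6 5 4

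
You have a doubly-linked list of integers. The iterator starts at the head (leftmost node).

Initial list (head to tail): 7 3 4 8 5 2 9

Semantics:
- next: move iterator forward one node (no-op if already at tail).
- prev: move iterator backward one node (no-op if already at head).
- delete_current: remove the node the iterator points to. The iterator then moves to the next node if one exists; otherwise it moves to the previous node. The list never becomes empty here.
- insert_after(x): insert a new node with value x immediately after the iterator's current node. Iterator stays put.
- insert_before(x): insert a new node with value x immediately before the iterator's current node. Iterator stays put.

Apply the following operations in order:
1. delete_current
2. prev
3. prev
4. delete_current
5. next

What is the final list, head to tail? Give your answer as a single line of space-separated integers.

Answer: 4 8 5 2 9

Derivation:
After 1 (delete_current): list=[3, 4, 8, 5, 2, 9] cursor@3
After 2 (prev): list=[3, 4, 8, 5, 2, 9] cursor@3
After 3 (prev): list=[3, 4, 8, 5, 2, 9] cursor@3
After 4 (delete_current): list=[4, 8, 5, 2, 9] cursor@4
After 5 (next): list=[4, 8, 5, 2, 9] cursor@8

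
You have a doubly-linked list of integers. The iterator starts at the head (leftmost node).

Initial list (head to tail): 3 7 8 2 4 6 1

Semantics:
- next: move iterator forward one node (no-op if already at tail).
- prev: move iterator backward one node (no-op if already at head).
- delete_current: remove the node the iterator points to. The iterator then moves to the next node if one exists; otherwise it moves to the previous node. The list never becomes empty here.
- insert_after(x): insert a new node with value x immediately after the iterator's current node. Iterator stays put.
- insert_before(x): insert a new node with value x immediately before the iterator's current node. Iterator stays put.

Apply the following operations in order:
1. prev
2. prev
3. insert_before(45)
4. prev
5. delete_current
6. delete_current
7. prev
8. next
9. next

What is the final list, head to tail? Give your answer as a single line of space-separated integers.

After 1 (prev): list=[3, 7, 8, 2, 4, 6, 1] cursor@3
After 2 (prev): list=[3, 7, 8, 2, 4, 6, 1] cursor@3
After 3 (insert_before(45)): list=[45, 3, 7, 8, 2, 4, 6, 1] cursor@3
After 4 (prev): list=[45, 3, 7, 8, 2, 4, 6, 1] cursor@45
After 5 (delete_current): list=[3, 7, 8, 2, 4, 6, 1] cursor@3
After 6 (delete_current): list=[7, 8, 2, 4, 6, 1] cursor@7
After 7 (prev): list=[7, 8, 2, 4, 6, 1] cursor@7
After 8 (next): list=[7, 8, 2, 4, 6, 1] cursor@8
After 9 (next): list=[7, 8, 2, 4, 6, 1] cursor@2

Answer: 7 8 2 4 6 1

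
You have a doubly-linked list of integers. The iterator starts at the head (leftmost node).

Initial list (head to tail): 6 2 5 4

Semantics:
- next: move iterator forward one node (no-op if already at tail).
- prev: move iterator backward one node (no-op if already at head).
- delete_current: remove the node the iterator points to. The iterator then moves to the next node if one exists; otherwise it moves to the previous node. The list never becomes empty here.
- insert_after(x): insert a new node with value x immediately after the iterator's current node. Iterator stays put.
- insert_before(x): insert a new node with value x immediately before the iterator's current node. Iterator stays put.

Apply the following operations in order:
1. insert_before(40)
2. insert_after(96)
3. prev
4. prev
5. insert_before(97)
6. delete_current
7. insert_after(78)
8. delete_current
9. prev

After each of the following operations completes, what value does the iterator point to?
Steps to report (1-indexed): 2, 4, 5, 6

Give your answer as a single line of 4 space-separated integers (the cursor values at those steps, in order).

Answer: 6 40 40 6

Derivation:
After 1 (insert_before(40)): list=[40, 6, 2, 5, 4] cursor@6
After 2 (insert_after(96)): list=[40, 6, 96, 2, 5, 4] cursor@6
After 3 (prev): list=[40, 6, 96, 2, 5, 4] cursor@40
After 4 (prev): list=[40, 6, 96, 2, 5, 4] cursor@40
After 5 (insert_before(97)): list=[97, 40, 6, 96, 2, 5, 4] cursor@40
After 6 (delete_current): list=[97, 6, 96, 2, 5, 4] cursor@6
After 7 (insert_after(78)): list=[97, 6, 78, 96, 2, 5, 4] cursor@6
After 8 (delete_current): list=[97, 78, 96, 2, 5, 4] cursor@78
After 9 (prev): list=[97, 78, 96, 2, 5, 4] cursor@97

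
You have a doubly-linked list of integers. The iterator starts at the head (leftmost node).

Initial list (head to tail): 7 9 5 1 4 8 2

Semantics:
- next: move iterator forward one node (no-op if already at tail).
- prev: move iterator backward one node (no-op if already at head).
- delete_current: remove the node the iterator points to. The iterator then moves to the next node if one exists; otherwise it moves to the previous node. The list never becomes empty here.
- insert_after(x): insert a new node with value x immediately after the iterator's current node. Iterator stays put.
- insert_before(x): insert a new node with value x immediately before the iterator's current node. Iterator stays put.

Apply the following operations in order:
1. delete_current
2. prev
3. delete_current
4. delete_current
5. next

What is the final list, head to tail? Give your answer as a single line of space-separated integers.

After 1 (delete_current): list=[9, 5, 1, 4, 8, 2] cursor@9
After 2 (prev): list=[9, 5, 1, 4, 8, 2] cursor@9
After 3 (delete_current): list=[5, 1, 4, 8, 2] cursor@5
After 4 (delete_current): list=[1, 4, 8, 2] cursor@1
After 5 (next): list=[1, 4, 8, 2] cursor@4

Answer: 1 4 8 2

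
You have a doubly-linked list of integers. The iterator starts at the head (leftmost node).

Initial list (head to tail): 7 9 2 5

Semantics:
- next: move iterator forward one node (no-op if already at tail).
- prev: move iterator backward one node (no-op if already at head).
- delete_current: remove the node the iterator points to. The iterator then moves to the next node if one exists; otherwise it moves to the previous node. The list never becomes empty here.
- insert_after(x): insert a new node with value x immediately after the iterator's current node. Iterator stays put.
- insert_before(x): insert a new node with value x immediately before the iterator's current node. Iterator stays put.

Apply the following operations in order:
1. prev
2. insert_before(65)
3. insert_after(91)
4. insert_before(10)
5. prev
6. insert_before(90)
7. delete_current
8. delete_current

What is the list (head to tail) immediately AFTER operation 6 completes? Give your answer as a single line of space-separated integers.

After 1 (prev): list=[7, 9, 2, 5] cursor@7
After 2 (insert_before(65)): list=[65, 7, 9, 2, 5] cursor@7
After 3 (insert_after(91)): list=[65, 7, 91, 9, 2, 5] cursor@7
After 4 (insert_before(10)): list=[65, 10, 7, 91, 9, 2, 5] cursor@7
After 5 (prev): list=[65, 10, 7, 91, 9, 2, 5] cursor@10
After 6 (insert_before(90)): list=[65, 90, 10, 7, 91, 9, 2, 5] cursor@10

Answer: 65 90 10 7 91 9 2 5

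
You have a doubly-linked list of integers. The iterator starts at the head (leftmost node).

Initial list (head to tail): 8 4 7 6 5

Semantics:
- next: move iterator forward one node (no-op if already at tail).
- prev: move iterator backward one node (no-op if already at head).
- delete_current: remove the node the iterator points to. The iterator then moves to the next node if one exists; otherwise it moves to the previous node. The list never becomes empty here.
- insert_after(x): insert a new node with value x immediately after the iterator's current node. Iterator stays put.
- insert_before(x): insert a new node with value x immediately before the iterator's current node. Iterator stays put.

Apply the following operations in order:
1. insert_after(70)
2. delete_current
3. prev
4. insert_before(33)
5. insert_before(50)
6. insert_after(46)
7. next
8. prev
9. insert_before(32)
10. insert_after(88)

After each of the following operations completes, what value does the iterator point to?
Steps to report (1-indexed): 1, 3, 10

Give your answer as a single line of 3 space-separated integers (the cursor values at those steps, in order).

After 1 (insert_after(70)): list=[8, 70, 4, 7, 6, 5] cursor@8
After 2 (delete_current): list=[70, 4, 7, 6, 5] cursor@70
After 3 (prev): list=[70, 4, 7, 6, 5] cursor@70
After 4 (insert_before(33)): list=[33, 70, 4, 7, 6, 5] cursor@70
After 5 (insert_before(50)): list=[33, 50, 70, 4, 7, 6, 5] cursor@70
After 6 (insert_after(46)): list=[33, 50, 70, 46, 4, 7, 6, 5] cursor@70
After 7 (next): list=[33, 50, 70, 46, 4, 7, 6, 5] cursor@46
After 8 (prev): list=[33, 50, 70, 46, 4, 7, 6, 5] cursor@70
After 9 (insert_before(32)): list=[33, 50, 32, 70, 46, 4, 7, 6, 5] cursor@70
After 10 (insert_after(88)): list=[33, 50, 32, 70, 88, 46, 4, 7, 6, 5] cursor@70

Answer: 8 70 70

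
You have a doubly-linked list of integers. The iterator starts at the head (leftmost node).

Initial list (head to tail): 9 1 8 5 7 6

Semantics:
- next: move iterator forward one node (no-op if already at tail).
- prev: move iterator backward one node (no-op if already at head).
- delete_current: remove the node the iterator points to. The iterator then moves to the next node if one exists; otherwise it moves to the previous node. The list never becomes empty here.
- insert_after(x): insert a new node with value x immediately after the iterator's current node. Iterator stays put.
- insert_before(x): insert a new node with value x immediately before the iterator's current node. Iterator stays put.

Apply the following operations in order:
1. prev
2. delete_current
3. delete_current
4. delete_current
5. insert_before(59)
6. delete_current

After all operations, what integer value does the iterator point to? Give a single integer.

Answer: 7

Derivation:
After 1 (prev): list=[9, 1, 8, 5, 7, 6] cursor@9
After 2 (delete_current): list=[1, 8, 5, 7, 6] cursor@1
After 3 (delete_current): list=[8, 5, 7, 6] cursor@8
After 4 (delete_current): list=[5, 7, 6] cursor@5
After 5 (insert_before(59)): list=[59, 5, 7, 6] cursor@5
After 6 (delete_current): list=[59, 7, 6] cursor@7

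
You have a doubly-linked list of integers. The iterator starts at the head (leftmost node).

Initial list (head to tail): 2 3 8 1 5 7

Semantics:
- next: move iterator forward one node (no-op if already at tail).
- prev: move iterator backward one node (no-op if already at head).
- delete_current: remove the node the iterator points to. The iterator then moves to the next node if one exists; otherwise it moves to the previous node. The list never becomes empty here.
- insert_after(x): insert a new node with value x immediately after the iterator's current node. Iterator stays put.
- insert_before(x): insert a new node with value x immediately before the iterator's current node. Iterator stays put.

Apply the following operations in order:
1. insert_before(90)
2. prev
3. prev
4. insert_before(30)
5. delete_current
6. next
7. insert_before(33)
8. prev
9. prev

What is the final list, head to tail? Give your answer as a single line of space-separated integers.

Answer: 30 2 33 3 8 1 5 7

Derivation:
After 1 (insert_before(90)): list=[90, 2, 3, 8, 1, 5, 7] cursor@2
After 2 (prev): list=[90, 2, 3, 8, 1, 5, 7] cursor@90
After 3 (prev): list=[90, 2, 3, 8, 1, 5, 7] cursor@90
After 4 (insert_before(30)): list=[30, 90, 2, 3, 8, 1, 5, 7] cursor@90
After 5 (delete_current): list=[30, 2, 3, 8, 1, 5, 7] cursor@2
After 6 (next): list=[30, 2, 3, 8, 1, 5, 7] cursor@3
After 7 (insert_before(33)): list=[30, 2, 33, 3, 8, 1, 5, 7] cursor@3
After 8 (prev): list=[30, 2, 33, 3, 8, 1, 5, 7] cursor@33
After 9 (prev): list=[30, 2, 33, 3, 8, 1, 5, 7] cursor@2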